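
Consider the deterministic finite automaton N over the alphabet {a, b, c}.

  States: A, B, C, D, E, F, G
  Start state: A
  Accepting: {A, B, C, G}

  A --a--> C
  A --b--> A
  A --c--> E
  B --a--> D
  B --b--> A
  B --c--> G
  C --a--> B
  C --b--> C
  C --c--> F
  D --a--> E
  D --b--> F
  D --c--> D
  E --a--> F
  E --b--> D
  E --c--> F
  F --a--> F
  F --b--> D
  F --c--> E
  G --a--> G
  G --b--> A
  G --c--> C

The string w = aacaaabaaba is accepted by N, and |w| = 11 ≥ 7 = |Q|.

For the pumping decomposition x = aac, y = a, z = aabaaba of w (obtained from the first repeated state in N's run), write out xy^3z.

aacaaaaabaaba

xy^3z = aac·a·a·a·aabaaba = aacaaaaabaaba.
Reading y = a takes N from G back to G, so after x·y·y·y the machine is still in G, and z then leads to the accepting state C. Hence aacaaaaabaaba ∈ L(N).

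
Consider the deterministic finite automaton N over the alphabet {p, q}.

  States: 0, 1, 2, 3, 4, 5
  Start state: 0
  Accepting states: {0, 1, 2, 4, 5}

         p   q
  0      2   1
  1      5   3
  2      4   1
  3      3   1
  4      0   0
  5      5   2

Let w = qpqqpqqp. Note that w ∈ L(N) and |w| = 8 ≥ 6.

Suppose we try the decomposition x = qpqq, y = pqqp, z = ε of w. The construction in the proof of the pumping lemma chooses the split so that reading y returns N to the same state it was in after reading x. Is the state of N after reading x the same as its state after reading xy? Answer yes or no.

Run of N on the first 8 characters of w = q p q q p q q p:
  step 0: 0  (start)
  step 1: 1  (read q: 0→1)
  step 2: 5  (read p: 1→5)
  step 3: 2  (read q: 5→2)
  step 4: 1  (read q: 2→1)
  step 5: 5  (read p: 1→5)
  step 6: 2  (read q: 5→2)
  step 7: 1  (read q: 2→1)
  step 8: 5  (read p: 1→5)

After x (step 4): 1. After xy (step 8): 5.
They differ (1 ≠ 5), so y is not a cycle from the state after x; this split is not the one the pumping-lemma construction produces, and pumping y need not keep the string in L(N).

no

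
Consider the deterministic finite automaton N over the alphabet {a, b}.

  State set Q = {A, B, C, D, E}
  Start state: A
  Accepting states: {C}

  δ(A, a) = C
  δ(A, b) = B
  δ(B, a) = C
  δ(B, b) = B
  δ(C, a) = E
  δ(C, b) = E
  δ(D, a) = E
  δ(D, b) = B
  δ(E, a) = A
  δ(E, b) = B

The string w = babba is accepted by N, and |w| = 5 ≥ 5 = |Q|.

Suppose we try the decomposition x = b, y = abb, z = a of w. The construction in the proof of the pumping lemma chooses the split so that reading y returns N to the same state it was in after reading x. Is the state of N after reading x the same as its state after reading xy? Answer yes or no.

yes

Run of N on the first 4 characters of w = b a b b:
  step 0: A  (start)
  step 1: B  (read b: A→B)
  step 2: C  (read a: B→C)
  step 3: E  (read b: C→E)
  step 4: B  (read b: E→B)

After x (step 1): B. After xy (step 4): B.
They match, so y = abb drives N around a cycle from B back to itself; pumping y any number of times keeps N in B before reading z, and xyⁱz ∈ L(N) for every i ≥ 0.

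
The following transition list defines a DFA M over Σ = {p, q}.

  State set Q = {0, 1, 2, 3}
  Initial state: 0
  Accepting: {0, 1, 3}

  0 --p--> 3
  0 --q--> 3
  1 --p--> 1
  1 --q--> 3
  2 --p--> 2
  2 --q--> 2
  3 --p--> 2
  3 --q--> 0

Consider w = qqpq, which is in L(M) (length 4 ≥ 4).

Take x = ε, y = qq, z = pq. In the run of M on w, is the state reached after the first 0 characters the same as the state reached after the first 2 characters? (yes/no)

yes

State sequence: 0 -q-> 3 -q-> 0

After x (step 0): 0. After xy (step 2): 0.
They match, so y = qq drives M around a cycle from 0 back to itself; pumping y any number of times keeps M in 0 before reading z, and xyⁱz ∈ L(M) for every i ≥ 0.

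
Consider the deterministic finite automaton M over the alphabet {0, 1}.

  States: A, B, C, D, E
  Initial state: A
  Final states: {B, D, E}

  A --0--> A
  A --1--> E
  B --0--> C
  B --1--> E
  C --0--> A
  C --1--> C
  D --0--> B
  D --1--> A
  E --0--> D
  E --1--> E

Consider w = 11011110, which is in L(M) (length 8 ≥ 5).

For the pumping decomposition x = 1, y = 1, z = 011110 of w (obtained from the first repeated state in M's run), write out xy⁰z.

xy⁰z = xz = 1·011110 = 1011110.
Reading y = 1 takes M from E back to E, so after x the machine is still in E, and z then leads to the accepting state D. Hence 1011110 ∈ L(M).

1011110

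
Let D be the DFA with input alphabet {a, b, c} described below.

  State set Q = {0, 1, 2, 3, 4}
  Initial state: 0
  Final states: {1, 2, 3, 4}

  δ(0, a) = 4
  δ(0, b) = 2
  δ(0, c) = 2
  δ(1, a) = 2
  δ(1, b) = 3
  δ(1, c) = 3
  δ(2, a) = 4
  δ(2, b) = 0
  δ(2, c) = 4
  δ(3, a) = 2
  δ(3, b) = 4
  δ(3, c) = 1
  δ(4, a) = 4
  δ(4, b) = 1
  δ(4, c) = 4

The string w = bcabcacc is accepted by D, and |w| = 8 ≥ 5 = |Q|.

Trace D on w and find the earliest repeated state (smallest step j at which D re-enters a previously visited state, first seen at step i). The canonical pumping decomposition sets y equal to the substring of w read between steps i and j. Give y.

a

State sequence: 0 -b-> 2 -c-> 4 -a-> 4 -b-> 1 -c-> 3 -a-> 2 -c-> 4 -c-> 4
First repeat at step 3: 4 was already visited.

So i = 2, j = 3, giving x = w[0:2] = bc, y = w[2:3] = a, z = w[3:8] = bcacc.
Check: |xy| = 3 ≤ 5 and |y| = 1 ≥ 1. Reading y takes D from 4 back to 4, so every xyⁱz is accepted.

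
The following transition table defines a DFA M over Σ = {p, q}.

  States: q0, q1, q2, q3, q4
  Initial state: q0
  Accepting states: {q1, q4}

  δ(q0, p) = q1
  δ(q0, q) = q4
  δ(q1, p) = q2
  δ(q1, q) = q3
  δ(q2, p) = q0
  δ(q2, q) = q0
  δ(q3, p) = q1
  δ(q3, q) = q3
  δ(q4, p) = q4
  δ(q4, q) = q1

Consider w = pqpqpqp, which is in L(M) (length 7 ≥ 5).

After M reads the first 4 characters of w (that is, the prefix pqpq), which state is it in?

State sequence: q0 -p-> q1 -q-> q3 -p-> q1 -q-> q3

After reading 4 characters, M is in state q3.

q3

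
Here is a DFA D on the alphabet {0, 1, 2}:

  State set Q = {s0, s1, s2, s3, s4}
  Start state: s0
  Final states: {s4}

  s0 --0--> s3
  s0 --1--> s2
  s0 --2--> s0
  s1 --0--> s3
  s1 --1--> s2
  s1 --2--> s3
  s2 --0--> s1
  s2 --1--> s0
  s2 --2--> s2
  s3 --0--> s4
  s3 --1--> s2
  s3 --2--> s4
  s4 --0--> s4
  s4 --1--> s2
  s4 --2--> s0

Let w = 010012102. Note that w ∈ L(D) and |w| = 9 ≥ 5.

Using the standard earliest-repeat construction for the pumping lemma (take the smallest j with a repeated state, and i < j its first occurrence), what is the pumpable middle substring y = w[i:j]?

100

State sequence: s0 -0-> s3 -1-> s2 -0-> s1 -0-> s3 -1-> s2 -2-> s2 -1-> s0 -0-> s3 -2-> s4
First repeat at step 4: s3 was already visited.

So i = 1, j = 4, giving x = w[0:1] = 0, y = w[1:4] = 100, z = w[4:9] = 12102.
Check: |xy| = 4 ≤ 5 and |y| = 3 ≥ 1. Reading y takes D from s3 back to s3, so every xyⁱz is accepted.
Pumping length from the standard proof: p = 5 (the number of states). The repeated state found above gives |xy| = j ≤ 5 and |y| = j − i ≥ 1.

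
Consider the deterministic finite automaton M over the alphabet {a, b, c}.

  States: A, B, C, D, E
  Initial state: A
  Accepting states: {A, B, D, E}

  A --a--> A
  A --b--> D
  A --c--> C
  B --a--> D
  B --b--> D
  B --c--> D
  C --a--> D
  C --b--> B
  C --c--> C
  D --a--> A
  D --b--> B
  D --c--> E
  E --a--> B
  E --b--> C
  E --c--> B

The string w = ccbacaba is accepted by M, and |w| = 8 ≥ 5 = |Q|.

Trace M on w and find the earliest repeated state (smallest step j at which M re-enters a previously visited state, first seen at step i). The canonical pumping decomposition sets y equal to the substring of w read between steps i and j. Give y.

Run of M on w = c c b a c a b a:
  step 0: A  (start)
  step 1: C  (read c: A→C)
  step 2: C  (read c: C→C)   ← first repeat (C seen earlier)
  step 3: B  (read b: C→B)
  step 4: D  (read a: B→D)
  step 5: E  (read c: D→E)
  step 6: B  (read a: E→B)
  step 7: D  (read b: B→D)
  step 8: A  (read a: D→A)

So i = 1, j = 2, giving x = w[0:1] = c, y = w[1:2] = c, z = w[2:8] = bacaba.
Check: |xy| = 2 ≤ 5 and |y| = 1 ≥ 1. Reading y takes M from C back to C, so every xyⁱz is accepted.
Pumping length from the standard proof: p = 5 (the number of states). The repeated state found above gives |xy| = j ≤ 5 and |y| = j − i ≥ 1.

c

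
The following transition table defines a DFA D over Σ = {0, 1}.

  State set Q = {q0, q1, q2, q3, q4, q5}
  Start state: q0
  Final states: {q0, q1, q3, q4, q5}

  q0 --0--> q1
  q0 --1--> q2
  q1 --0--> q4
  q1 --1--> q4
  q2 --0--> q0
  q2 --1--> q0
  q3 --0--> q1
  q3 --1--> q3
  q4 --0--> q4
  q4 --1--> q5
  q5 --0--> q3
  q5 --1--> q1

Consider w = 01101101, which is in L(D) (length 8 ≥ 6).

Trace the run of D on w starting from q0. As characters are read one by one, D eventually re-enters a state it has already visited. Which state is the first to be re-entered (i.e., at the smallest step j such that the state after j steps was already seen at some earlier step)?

q3

Run of D on w = 0 1 1 0 1 1 0 1:
  step 0: q0  (start)
  step 1: q1  (read 0: q0→q1)
  step 2: q4  (read 1: q1→q4)
  step 3: q5  (read 1: q4→q5)
  step 4: q3  (read 0: q5→q3)
  step 5: q3  (read 1: q3→q3)   ← first repeat (q3 seen earlier)
  step 6: q3  (read 1: q3→q3)
  step 7: q1  (read 0: q3→q1)
  step 8: q4  (read 1: q1→q4)

The earliest repeat is at step j = 5: D is in q3, which it already visited at step i = 4.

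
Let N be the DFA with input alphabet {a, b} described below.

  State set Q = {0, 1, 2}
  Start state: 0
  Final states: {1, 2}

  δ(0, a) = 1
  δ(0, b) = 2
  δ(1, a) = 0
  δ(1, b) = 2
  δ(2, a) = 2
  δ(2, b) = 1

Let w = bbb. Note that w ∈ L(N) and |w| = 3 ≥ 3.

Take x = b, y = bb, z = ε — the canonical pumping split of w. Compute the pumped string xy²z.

bbbbb

xy^2z = b·bb·bb·ε = bbbbb.
Reading y = bb takes N from 2 back to 2, so after x·y·y the machine is still in 2, and z then leads to the accepting state 2. Hence bbbbb ∈ L(N).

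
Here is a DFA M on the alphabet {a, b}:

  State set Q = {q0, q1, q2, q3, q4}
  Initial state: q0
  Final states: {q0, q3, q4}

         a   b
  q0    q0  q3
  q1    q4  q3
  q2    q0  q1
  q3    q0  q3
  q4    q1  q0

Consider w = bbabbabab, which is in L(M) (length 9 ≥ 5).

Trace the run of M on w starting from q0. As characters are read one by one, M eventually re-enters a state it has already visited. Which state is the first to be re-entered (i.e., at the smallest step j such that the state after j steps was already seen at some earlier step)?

Run of M on w = b b a b b a b a b:
  step 0: q0  (start)
  step 1: q3  (read b: q0→q3)
  step 2: q3  (read b: q3→q3)   ← first repeat (q3 seen earlier)
  step 3: q0  (read a: q3→q0)
  step 4: q3  (read b: q0→q3)
  step 5: q3  (read b: q3→q3)
  step 6: q0  (read a: q3→q0)
  step 7: q3  (read b: q0→q3)
  step 8: q0  (read a: q3→q0)
  step 9: q3  (read b: q0→q3)

The earliest repeat is at step j = 2: M is in q3, which it already visited at step i = 1.
Since M has 5 states, any run of length ≥ 5 visits 5+1 states, so by pigeonhole some state repeats within the first 5 steps — that repeat gives the pumpable loop.

q3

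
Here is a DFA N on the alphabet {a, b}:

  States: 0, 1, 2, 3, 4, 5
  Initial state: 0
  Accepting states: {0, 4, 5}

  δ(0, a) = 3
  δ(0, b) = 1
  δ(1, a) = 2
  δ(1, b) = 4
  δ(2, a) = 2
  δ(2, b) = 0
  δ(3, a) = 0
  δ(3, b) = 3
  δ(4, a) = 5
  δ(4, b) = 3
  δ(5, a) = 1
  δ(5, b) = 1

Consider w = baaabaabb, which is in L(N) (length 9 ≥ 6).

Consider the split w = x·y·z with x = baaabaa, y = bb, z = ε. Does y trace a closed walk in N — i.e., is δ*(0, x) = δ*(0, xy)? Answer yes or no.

State sequence: 0 -b-> 1 -a-> 2 -a-> 2 -a-> 2 -b-> 0 -a-> 3 -a-> 0 -b-> 1 -b-> 4

After x (step 7): 0. After xy (step 9): 4.
They differ (0 ≠ 4), so y is not a cycle from the state after x; this split is not the one the pumping-lemma construction produces, and pumping y need not keep the string in L(N).

no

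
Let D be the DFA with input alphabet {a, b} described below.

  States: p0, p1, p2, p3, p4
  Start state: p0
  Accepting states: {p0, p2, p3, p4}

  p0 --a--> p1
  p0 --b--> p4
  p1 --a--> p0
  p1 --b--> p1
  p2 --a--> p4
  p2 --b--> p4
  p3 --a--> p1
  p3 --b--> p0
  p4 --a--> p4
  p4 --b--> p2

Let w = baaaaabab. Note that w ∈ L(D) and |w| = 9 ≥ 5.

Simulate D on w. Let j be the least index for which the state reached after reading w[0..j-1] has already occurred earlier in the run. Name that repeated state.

Run of D on w = b a a a a a b a b:
  step 0: p0  (start)
  step 1: p4  (read b: p0→p4)
  step 2: p4  (read a: p4→p4)   ← first repeat (p4 seen earlier)
  step 3: p4  (read a: p4→p4)
  step 4: p4  (read a: p4→p4)
  step 5: p4  (read a: p4→p4)
  step 6: p4  (read a: p4→p4)
  step 7: p2  (read b: p4→p2)
  step 8: p4  (read a: p2→p4)
  step 9: p2  (read b: p4→p2)

The earliest repeat is at step j = 2: D is in p4, which it already visited at step i = 1.
With |Q| = 5, pigeonhole forces a state repeat no later than step 5; the substring read between the first and second visits to that state can be pumped.

p4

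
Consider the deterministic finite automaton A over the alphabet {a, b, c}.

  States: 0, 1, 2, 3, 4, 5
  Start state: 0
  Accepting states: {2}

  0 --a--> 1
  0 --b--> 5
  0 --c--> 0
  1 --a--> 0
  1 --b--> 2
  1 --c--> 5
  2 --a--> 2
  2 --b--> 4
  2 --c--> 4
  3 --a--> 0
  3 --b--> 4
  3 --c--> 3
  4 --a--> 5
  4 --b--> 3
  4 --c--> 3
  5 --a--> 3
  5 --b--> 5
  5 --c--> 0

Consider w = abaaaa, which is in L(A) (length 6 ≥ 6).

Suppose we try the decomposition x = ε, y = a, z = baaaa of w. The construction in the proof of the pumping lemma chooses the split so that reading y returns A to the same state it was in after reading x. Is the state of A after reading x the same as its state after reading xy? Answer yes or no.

State sequence: 0 -a-> 1

After x (step 0): 0. After xy (step 1): 1.
They differ (0 ≠ 1), so y is not a cycle from the state after x; this split is not the one the pumping-lemma construction produces, and pumping y need not keep the string in L(A).

no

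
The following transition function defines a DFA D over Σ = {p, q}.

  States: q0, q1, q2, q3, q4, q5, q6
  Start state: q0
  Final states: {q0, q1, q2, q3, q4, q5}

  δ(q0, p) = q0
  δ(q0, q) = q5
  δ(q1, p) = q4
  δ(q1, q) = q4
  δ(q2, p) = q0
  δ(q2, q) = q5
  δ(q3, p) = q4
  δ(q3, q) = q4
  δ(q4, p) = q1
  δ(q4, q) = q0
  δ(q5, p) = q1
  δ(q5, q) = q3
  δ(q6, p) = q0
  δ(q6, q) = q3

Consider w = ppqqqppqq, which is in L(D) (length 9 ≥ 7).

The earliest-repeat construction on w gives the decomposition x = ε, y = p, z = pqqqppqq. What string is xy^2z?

pppqqqppqq

xy^2z = ε·p·p·pqqqppqq = pppqqqppqq.
Reading y = p takes D from q0 back to q0, so after x·y·y the machine is still in q0, and z then leads to the accepting state q5. Hence pppqqqppqq ∈ L(D).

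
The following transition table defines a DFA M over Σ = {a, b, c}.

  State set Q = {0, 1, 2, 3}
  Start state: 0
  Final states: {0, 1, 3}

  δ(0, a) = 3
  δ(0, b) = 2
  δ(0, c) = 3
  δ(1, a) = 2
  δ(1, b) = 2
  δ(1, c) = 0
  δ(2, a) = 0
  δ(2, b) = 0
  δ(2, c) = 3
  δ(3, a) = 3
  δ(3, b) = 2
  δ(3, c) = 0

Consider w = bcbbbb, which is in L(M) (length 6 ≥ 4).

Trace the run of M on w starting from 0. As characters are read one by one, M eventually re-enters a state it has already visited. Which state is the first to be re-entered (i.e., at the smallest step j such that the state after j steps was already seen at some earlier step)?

Run of M on w = b c b b b b:
  step 0: 0  (start)
  step 1: 2  (read b: 0→2)
  step 2: 3  (read c: 2→3)
  step 3: 2  (read b: 3→2)   ← first repeat (2 seen earlier)
  step 4: 0  (read b: 2→0)
  step 5: 2  (read b: 0→2)
  step 6: 0  (read b: 2→0)

The earliest repeat is at step j = 3: M is in 2, which it already visited at step i = 1.

2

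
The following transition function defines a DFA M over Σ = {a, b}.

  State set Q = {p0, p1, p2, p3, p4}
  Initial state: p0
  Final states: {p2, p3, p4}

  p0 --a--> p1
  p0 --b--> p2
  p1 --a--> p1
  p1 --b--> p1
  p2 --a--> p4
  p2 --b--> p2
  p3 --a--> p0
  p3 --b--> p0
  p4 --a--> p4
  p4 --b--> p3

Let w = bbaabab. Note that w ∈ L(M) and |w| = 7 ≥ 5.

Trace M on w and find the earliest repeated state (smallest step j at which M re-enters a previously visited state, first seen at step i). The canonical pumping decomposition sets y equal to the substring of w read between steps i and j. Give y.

b

Run of M on w = b b a a b a b:
  step 0: p0  (start)
  step 1: p2  (read b: p0→p2)
  step 2: p2  (read b: p2→p2)   ← first repeat (p2 seen earlier)
  step 3: p4  (read a: p2→p4)
  step 4: p4  (read a: p4→p4)
  step 5: p3  (read b: p4→p3)
  step 6: p0  (read a: p3→p0)
  step 7: p2  (read b: p0→p2)

So i = 1, j = 2, giving x = w[0:1] = b, y = w[1:2] = b, z = w[2:7] = aabab.
Check: |xy| = 2 ≤ 5 and |y| = 1 ≥ 1. Reading y takes M from p2 back to p2, so every xyⁱz is accepted.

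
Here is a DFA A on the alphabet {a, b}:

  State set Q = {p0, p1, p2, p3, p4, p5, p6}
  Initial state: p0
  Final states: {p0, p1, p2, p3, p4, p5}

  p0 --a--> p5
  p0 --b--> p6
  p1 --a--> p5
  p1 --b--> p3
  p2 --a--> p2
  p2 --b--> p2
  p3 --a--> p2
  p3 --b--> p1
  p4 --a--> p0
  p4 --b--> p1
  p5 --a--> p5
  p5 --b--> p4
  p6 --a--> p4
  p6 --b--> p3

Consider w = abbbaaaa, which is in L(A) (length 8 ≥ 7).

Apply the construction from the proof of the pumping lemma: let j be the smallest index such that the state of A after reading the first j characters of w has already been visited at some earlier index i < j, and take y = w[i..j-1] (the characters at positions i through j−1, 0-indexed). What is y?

a

State sequence: p0 -a-> p5 -b-> p4 -b-> p1 -b-> p3 -a-> p2 -a-> p2 -a-> p2 -a-> p2
First repeat at step 6: p2 was already visited.

So i = 5, j = 6, giving x = w[0:5] = abbba, y = w[5:6] = a, z = w[6:8] = aa.
Check: |xy| = 6 ≤ 7 and |y| = 1 ≥ 1. Reading y takes A from p2 back to p2, so every xyⁱz is accepted.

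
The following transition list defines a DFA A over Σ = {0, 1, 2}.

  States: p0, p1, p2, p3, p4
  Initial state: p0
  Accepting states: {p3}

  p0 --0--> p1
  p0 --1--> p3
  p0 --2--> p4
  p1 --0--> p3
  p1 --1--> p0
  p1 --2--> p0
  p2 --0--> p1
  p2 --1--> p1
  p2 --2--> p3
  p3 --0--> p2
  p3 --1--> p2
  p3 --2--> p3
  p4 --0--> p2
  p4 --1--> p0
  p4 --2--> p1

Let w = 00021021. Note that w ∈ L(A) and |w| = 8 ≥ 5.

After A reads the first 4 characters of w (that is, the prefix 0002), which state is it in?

p3

Run of A on the first 4 characters of w = 0 0 0 2:
  step 0: p0  (start)
  step 1: p1  (read 0: p0→p1)
  step 2: p3  (read 0: p1→p3)
  step 3: p2  (read 0: p3→p2)
  step 4: p3  (read 2: p2→p3)

After reading 4 characters, A is in state p3.
(This kind of state-tracing is the core of the pumping-lemma construction: with 5 states, pigeonhole forces a repeat within the first 5 steps.)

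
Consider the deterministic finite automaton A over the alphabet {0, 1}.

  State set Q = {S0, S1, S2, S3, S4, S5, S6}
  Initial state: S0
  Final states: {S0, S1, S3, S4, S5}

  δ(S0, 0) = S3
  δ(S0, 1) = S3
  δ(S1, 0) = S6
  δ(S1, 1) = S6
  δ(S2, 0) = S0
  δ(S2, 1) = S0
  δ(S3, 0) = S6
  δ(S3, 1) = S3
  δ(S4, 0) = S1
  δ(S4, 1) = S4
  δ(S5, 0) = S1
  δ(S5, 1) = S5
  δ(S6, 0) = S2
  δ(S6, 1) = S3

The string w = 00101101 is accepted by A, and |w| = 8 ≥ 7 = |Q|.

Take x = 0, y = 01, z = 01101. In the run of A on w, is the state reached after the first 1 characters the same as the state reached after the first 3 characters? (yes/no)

yes

Run of A on the first 3 characters of w = 0 0 1:
  step 0: S0  (start)
  step 1: S3  (read 0: S0→S3)
  step 2: S6  (read 0: S3→S6)
  step 3: S3  (read 1: S6→S3)

After x (step 1): S3. After xy (step 3): S3.
They match, so y = 01 drives A around a cycle from S3 back to itself; pumping y any number of times keeps A in S3 before reading z, and xyⁱz ∈ L(A) for every i ≥ 0.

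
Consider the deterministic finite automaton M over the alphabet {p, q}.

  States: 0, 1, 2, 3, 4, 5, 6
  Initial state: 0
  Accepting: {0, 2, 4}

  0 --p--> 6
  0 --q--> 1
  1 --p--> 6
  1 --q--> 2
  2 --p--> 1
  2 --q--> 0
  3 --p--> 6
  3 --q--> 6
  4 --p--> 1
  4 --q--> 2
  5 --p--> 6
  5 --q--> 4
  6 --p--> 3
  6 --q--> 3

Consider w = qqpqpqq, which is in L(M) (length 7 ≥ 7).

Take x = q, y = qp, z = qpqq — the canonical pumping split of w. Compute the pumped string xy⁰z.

xy⁰z = xz = q·qpqq = qqpqq.
Reading y = qp takes M from 1 back to 1, so after x the machine is still in 1, and z then leads to the accepting state 0. Hence qqpqq ∈ L(M).

qqpqq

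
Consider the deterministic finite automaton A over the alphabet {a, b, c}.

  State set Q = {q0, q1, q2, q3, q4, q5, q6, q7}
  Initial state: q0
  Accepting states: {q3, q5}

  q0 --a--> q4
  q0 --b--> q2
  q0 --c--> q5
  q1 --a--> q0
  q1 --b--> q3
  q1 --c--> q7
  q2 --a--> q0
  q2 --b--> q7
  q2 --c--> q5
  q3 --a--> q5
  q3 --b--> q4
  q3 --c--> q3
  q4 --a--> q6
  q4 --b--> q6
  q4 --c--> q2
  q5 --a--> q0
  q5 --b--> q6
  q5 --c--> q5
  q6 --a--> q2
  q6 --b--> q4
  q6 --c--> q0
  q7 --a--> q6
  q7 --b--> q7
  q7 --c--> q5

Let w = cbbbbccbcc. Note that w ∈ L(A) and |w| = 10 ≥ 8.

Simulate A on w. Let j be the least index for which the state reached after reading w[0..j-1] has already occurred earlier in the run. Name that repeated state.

q6

Run of A on w = c b b b b c c b c c:
  step 0: q0  (start)
  step 1: q5  (read c: q0→q5)
  step 2: q6  (read b: q5→q6)
  step 3: q4  (read b: q6→q4)
  step 4: q6  (read b: q4→q6)   ← first repeat (q6 seen earlier)
  step 5: q4  (read b: q6→q4)
  step 6: q2  (read c: q4→q2)
  step 7: q5  (read c: q2→q5)
  step 8: q6  (read b: q5→q6)
  step 9: q0  (read c: q6→q0)
  step 10: q5  (read c: q0→q5)

The earliest repeat is at step j = 4: A is in q6, which it already visited at step i = 2.
Pumping length from the standard proof: p = 8 (the number of states). The repeated state found above gives |xy| = j ≤ 8 and |y| = j − i ≥ 1.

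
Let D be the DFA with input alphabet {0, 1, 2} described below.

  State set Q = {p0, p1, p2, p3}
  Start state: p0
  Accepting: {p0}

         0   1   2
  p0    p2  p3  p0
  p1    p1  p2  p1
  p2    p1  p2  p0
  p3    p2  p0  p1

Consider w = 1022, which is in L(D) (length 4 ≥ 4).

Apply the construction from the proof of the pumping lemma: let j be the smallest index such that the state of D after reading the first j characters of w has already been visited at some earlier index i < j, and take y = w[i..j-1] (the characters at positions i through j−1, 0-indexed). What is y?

102

Run of D on w = 1 0 2 2:
  step 0: p0  (start)
  step 1: p3  (read 1: p0→p3)
  step 2: p2  (read 0: p3→p2)
  step 3: p0  (read 2: p2→p0)   ← first repeat (p0 seen earlier)
  step 4: p0  (read 2: p0→p0)

So i = 0, j = 3, giving x = w[0:0] = ε, y = w[0:3] = 102, z = w[3:4] = 2.
Check: |xy| = 3 ≤ 4 and |y| = 3 ≥ 1. Reading y takes D from p0 back to p0, so every xyⁱz is accepted.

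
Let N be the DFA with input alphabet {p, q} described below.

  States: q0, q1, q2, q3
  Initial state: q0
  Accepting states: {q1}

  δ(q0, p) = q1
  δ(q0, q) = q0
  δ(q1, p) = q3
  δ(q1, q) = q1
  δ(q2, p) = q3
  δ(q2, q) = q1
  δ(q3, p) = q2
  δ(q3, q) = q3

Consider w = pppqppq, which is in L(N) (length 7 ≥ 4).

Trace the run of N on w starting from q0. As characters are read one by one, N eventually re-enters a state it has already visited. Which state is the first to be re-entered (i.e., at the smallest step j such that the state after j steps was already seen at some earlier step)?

q1

Run of N on w = p p p q p p q:
  step 0: q0  (start)
  step 1: q1  (read p: q0→q1)
  step 2: q3  (read p: q1→q3)
  step 3: q2  (read p: q3→q2)
  step 4: q1  (read q: q2→q1)   ← first repeat (q1 seen earlier)
  step 5: q3  (read p: q1→q3)
  step 6: q2  (read p: q3→q2)
  step 7: q1  (read q: q2→q1)

The earliest repeat is at step j = 4: N is in q1, which it already visited at step i = 1.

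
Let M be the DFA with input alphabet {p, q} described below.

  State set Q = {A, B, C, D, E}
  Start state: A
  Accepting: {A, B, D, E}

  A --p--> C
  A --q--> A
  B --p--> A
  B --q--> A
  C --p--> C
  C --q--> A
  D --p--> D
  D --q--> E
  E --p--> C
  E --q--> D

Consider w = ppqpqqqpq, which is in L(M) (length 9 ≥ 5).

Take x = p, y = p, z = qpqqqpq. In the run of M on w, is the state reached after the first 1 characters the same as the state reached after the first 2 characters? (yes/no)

yes

State sequence: A -p-> C -p-> C

After x (step 1): C. After xy (step 2): C.
They match, so y = p drives M around a cycle from C back to itself; pumping y any number of times keeps M in C before reading z, and xyⁱz ∈ L(M) for every i ≥ 0.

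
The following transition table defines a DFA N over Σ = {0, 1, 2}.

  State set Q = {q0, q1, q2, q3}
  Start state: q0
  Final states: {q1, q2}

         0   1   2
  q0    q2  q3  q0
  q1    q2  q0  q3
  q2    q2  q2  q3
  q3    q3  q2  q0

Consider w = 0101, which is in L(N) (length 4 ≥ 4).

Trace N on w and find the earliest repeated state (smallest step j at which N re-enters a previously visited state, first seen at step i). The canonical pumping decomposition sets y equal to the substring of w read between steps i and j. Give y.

State sequence: q0 -0-> q2 -1-> q2 -0-> q2 -1-> q2
First repeat at step 2: q2 was already visited.

So i = 1, j = 2, giving x = w[0:1] = 0, y = w[1:2] = 1, z = w[2:4] = 01.
Check: |xy| = 2 ≤ 4 and |y| = 1 ≥ 1. Reading y takes N from q2 back to q2, so every xyⁱz is accepted.

1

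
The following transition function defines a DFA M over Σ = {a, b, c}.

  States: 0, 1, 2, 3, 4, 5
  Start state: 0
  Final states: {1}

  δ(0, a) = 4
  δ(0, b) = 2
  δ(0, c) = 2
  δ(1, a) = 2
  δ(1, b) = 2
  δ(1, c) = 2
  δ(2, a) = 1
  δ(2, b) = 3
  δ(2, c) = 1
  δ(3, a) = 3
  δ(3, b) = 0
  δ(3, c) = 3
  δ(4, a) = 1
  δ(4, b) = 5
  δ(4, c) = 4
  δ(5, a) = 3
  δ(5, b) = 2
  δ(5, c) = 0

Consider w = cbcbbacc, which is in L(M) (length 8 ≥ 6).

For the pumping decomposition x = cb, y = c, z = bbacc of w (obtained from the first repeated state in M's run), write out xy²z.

cbccbbacc

xy^2z = cb·c·c·bbacc = cbccbbacc.
Reading y = c takes M from 3 back to 3, so after x·y·y the machine is still in 3, and z then leads to the accepting state 1. Hence cbccbbacc ∈ L(M).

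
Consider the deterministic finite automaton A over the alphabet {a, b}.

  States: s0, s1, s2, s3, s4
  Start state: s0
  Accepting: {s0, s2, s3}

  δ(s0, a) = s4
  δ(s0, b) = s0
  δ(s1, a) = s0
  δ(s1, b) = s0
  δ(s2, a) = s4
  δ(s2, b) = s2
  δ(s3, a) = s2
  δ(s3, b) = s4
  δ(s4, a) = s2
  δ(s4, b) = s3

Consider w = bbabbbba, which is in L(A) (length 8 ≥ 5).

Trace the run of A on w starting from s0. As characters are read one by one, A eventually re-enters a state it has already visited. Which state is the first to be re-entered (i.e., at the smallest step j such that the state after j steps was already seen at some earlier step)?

Run of A on w = b b a b b b b a:
  step 0: s0  (start)
  step 1: s0  (read b: s0→s0)   ← first repeat (s0 seen earlier)
  step 2: s0  (read b: s0→s0)
  step 3: s4  (read a: s0→s4)
  step 4: s3  (read b: s4→s3)
  step 5: s4  (read b: s3→s4)
  step 6: s3  (read b: s4→s3)
  step 7: s4  (read b: s3→s4)
  step 8: s2  (read a: s4→s2)

The earliest repeat is at step j = 1: A is in s0, which it already visited at step i = 0.

s0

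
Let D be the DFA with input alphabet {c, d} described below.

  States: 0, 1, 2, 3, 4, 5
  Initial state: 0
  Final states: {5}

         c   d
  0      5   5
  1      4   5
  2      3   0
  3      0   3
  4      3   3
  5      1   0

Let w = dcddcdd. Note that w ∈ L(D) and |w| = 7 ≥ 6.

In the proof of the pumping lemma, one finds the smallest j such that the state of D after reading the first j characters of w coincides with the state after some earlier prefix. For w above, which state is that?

State sequence: 0 -d-> 5 -c-> 1 -d-> 5 -d-> 0 -c-> 5 -d-> 0 -d-> 5
First repeat at step 3: 5 was already visited.

The earliest repeat is at step j = 3: D is in 5, which it already visited at step i = 1.
Pumping length from the standard proof: p = 6 (the number of states). The repeated state found above gives |xy| = j ≤ 6 and |y| = j − i ≥ 1.

5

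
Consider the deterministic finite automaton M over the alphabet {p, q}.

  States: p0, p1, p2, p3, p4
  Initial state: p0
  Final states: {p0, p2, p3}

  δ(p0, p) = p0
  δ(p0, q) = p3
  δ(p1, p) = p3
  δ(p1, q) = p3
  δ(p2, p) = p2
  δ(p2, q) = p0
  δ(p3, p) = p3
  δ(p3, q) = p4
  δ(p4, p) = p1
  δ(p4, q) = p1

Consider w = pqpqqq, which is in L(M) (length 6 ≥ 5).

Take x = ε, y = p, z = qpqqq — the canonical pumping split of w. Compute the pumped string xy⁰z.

xy⁰z = xz = ε·qpqqq = qpqqq.
Reading y = p takes M from p0 back to p0, so after x the machine is still in p0, and z then leads to the accepting state p3. Hence qpqqq ∈ L(M).

qpqqq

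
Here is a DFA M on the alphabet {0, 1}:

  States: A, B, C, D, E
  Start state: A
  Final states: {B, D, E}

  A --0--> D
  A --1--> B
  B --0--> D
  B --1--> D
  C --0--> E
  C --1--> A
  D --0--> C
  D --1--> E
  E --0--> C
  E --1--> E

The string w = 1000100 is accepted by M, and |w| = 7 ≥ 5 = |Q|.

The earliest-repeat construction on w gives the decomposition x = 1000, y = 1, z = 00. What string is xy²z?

10001100

xy^2z = 1000·1·1·00 = 10001100.
Reading y = 1 takes M from E back to E, so after x·y·y the machine is still in E, and z then leads to the accepting state E. Hence 10001100 ∈ L(M).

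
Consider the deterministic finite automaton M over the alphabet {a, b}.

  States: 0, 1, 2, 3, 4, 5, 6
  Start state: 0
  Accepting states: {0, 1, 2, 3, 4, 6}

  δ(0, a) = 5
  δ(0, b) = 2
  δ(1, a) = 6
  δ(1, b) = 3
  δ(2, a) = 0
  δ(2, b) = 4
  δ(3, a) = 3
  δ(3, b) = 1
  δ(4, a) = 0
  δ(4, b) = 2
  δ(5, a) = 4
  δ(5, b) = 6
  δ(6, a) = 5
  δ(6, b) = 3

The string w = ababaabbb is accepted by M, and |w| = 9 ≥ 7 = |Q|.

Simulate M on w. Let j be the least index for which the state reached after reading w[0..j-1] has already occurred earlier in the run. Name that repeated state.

5

Run of M on w = a b a b a a b b b:
  step 0: 0  (start)
  step 1: 5  (read a: 0→5)
  step 2: 6  (read b: 5→6)
  step 3: 5  (read a: 6→5)   ← first repeat (5 seen earlier)
  step 4: 6  (read b: 5→6)
  step 5: 5  (read a: 6→5)
  step 6: 4  (read a: 5→4)
  step 7: 2  (read b: 4→2)
  step 8: 4  (read b: 2→4)
  step 9: 2  (read b: 4→2)

The earliest repeat is at step j = 3: M is in 5, which it already visited at step i = 1.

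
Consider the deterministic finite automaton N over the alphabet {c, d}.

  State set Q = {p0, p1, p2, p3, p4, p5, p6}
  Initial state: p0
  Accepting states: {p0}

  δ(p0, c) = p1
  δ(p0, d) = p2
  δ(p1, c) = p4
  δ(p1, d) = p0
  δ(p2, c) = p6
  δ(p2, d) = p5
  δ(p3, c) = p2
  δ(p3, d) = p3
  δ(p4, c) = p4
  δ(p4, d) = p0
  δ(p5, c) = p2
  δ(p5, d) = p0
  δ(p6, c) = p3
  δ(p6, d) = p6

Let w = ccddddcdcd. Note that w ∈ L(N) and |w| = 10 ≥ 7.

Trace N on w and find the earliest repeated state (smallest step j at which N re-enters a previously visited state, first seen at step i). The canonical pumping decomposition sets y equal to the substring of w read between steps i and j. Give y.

ccd

Run of N on w = c c d d d d c d c d:
  step 0: p0  (start)
  step 1: p1  (read c: p0→p1)
  step 2: p4  (read c: p1→p4)
  step 3: p0  (read d: p4→p0)   ← first repeat (p0 seen earlier)
  step 4: p2  (read d: p0→p2)
  step 5: p5  (read d: p2→p5)
  step 6: p0  (read d: p5→p0)
  step 7: p1  (read c: p0→p1)
  step 8: p0  (read d: p1→p0)
  step 9: p1  (read c: p0→p1)
  step 10: p0  (read d: p1→p0)

So i = 0, j = 3, giving x = w[0:0] = ε, y = w[0:3] = ccd, z = w[3:10] = dddcdcd.
Check: |xy| = 3 ≤ 7 and |y| = 3 ≥ 1. Reading y takes N from p0 back to p0, so every xyⁱz is accepted.
Pumping length from the standard proof: p = 7 (the number of states). The repeated state found above gives |xy| = j ≤ 7 and |y| = j − i ≥ 1.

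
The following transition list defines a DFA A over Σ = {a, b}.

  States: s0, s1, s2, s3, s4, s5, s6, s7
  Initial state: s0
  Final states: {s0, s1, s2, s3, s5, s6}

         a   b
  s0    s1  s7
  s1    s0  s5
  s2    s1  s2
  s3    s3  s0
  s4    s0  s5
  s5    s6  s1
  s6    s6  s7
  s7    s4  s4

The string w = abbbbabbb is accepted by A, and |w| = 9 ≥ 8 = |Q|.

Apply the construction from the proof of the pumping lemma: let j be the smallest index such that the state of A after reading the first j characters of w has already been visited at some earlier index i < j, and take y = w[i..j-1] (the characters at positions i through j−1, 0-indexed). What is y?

State sequence: s0 -a-> s1 -b-> s5 -b-> s1 -b-> s5 -b-> s1 -a-> s0 -b-> s7 -b-> s4 -b-> s5
First repeat at step 3: s1 was already visited.

So i = 1, j = 3, giving x = w[0:1] = a, y = w[1:3] = bb, z = w[3:9] = bbabbb.
Check: |xy| = 3 ≤ 8 and |y| = 2 ≥ 1. Reading y takes A from s1 back to s1, so every xyⁱz is accepted.

bb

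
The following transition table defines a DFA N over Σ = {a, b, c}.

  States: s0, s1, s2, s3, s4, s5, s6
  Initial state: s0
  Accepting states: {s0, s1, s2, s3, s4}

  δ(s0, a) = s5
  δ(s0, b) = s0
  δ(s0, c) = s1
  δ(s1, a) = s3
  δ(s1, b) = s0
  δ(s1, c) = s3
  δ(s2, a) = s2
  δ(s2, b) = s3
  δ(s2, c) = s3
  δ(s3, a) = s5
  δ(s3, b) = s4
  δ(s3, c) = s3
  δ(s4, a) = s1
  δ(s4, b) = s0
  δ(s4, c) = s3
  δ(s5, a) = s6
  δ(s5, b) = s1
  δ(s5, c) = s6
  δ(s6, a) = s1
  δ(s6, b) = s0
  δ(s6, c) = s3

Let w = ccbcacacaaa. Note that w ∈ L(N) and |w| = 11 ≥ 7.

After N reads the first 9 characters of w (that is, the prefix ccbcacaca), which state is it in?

State sequence: s0 -c-> s1 -c-> s3 -b-> s4 -c-> s3 -a-> s5 -c-> s6 -a-> s1 -c-> s3 -a-> s5

After reading 9 characters, N is in state s5.
(This kind of state-tracing is the core of the pumping-lemma construction: with 7 states, pigeonhole forces a repeat within the first 7 steps.)

s5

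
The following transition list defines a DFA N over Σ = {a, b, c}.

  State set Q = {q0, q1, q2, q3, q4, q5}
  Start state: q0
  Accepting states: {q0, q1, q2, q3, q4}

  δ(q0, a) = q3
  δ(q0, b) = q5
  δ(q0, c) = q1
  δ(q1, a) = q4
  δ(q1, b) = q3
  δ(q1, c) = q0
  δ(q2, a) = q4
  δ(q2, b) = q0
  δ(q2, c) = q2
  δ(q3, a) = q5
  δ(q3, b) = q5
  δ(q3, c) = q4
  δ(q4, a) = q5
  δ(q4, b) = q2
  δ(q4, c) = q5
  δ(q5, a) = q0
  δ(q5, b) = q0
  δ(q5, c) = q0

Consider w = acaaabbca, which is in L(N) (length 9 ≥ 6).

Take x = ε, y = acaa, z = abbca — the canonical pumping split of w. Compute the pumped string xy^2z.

acaaacaaabbca

xy^2z = ε·acaa·acaa·abbca = acaaacaaabbca.
Reading y = acaa takes N from q0 back to q0, so after x·y·y the machine is still in q0, and z then leads to the accepting state q4. Hence acaaacaaabbca ∈ L(N).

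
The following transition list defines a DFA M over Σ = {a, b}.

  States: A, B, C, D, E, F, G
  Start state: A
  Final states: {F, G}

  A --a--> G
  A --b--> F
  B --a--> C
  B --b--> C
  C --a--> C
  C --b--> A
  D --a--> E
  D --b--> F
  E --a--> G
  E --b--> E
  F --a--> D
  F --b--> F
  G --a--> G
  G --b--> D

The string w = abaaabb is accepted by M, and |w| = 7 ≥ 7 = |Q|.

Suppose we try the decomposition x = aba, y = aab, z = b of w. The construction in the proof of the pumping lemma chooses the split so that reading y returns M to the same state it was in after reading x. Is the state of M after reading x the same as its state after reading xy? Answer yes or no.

no

Run of M on the first 6 characters of w = a b a a a b:
  step 0: A  (start)
  step 1: G  (read a: A→G)
  step 2: D  (read b: G→D)
  step 3: E  (read a: D→E)
  step 4: G  (read a: E→G)
  step 5: G  (read a: G→G)
  step 6: D  (read b: G→D)

After x (step 3): E. After xy (step 6): D.
They differ (E ≠ D), so y is not a cycle from the state after x; this split is not the one the pumping-lemma construction produces, and pumping y need not keep the string in L(M).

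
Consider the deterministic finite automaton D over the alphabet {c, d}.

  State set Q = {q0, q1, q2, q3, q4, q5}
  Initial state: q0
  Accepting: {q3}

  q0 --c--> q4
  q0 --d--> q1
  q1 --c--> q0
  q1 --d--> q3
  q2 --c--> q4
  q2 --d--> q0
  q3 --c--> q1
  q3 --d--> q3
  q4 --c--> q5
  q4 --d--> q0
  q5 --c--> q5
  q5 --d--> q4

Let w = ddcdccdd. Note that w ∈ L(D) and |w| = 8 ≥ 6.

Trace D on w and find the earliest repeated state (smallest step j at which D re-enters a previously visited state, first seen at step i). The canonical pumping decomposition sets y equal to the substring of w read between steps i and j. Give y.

dc

Run of D on w = d d c d c c d d:
  step 0: q0  (start)
  step 1: q1  (read d: q0→q1)
  step 2: q3  (read d: q1→q3)
  step 3: q1  (read c: q3→q1)   ← first repeat (q1 seen earlier)
  step 4: q3  (read d: q1→q3)
  step 5: q1  (read c: q3→q1)
  step 6: q0  (read c: q1→q0)
  step 7: q1  (read d: q0→q1)
  step 8: q3  (read d: q1→q3)

So i = 1, j = 3, giving x = w[0:1] = d, y = w[1:3] = dc, z = w[3:8] = dccdd.
Check: |xy| = 3 ≤ 6 and |y| = 2 ≥ 1. Reading y takes D from q1 back to q1, so every xyⁱz is accepted.
Since D has 6 states, any run of length ≥ 6 visits 6+1 states, so by pigeonhole some state repeats within the first 6 steps — that repeat gives the pumpable loop.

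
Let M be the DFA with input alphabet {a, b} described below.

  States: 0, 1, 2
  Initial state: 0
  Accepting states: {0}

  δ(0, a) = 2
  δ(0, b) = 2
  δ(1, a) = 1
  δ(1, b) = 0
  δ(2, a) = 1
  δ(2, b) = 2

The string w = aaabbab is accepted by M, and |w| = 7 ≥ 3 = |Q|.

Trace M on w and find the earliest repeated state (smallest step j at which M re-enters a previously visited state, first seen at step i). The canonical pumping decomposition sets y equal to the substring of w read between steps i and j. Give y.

Run of M on w = a a a b b a b:
  step 0: 0  (start)
  step 1: 2  (read a: 0→2)
  step 2: 1  (read a: 2→1)
  step 3: 1  (read a: 1→1)   ← first repeat (1 seen earlier)
  step 4: 0  (read b: 1→0)
  step 5: 2  (read b: 0→2)
  step 6: 1  (read a: 2→1)
  step 7: 0  (read b: 1→0)

So i = 2, j = 3, giving x = w[0:2] = aa, y = w[2:3] = a, z = w[3:7] = bbab.
Check: |xy| = 3 ≤ 3 and |y| = 1 ≥ 1. Reading y takes M from 1 back to 1, so every xyⁱz is accepted.

a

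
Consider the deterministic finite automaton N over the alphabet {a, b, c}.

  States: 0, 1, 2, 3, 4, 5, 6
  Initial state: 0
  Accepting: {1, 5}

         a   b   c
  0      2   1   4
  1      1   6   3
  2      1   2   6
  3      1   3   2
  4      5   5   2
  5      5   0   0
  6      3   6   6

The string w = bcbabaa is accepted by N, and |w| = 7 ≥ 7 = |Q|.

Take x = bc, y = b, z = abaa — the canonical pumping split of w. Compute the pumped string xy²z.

bcbbabaa

xy^2z = bc·b·b·abaa = bcbbabaa.
Reading y = b takes N from 3 back to 3, so after x·y·y the machine is still in 3, and z then leads to the accepting state 1. Hence bcbbabaa ∈ L(N).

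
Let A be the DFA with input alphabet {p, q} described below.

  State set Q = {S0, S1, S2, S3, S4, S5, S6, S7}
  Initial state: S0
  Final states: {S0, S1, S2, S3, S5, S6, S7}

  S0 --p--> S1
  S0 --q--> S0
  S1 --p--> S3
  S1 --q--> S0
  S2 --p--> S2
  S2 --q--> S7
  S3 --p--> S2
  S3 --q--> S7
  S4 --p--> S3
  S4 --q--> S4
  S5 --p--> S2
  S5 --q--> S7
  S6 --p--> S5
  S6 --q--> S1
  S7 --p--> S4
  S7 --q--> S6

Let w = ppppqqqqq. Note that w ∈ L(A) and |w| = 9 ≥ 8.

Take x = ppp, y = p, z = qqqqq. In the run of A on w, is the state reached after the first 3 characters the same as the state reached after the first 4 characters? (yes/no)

State sequence: S0 -p-> S1 -p-> S3 -p-> S2 -p-> S2

After x (step 3): S2. After xy (step 4): S2.
They match, so y = p drives A around a cycle from S2 back to itself; pumping y any number of times keeps A in S2 before reading z, and xyⁱz ∈ L(A) for every i ≥ 0.

yes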